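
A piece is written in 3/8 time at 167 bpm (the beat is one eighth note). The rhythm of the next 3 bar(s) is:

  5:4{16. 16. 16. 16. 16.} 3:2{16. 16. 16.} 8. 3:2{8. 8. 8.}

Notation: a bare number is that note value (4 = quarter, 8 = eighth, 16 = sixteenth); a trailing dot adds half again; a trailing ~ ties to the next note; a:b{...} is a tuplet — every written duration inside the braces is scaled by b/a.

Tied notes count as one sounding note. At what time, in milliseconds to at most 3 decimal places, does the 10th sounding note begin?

note 10 onset = 6b = 2155.689ms

1. 0.0ms @ 0 + 215.569ms (3/5)
2. 215.569ms @ 3/5 + 215.569ms (3/5)
3. 431.138ms @ 6/5 + 215.569ms (3/5)
4. 646.707ms @ 9/5 + 215.569ms (3/5)
5. 862.275ms @ 12/5 + 215.569ms (3/5)
6. 1077.844ms @ 3 + 179.641ms (1/2)
7. 1257.485ms @ 7/2 + 179.641ms (1/2)
8. 1437.126ms @ 4 + 179.641ms (1/2)
9. 1616.766ms @ 9/2 + 538.922ms (3/2)
10. 2155.689ms @ 6 + 359.281ms (1)
11. 2514.97ms @ 7 + 359.281ms (1)
12. 2874.251ms @ 8 + 359.281ms (1)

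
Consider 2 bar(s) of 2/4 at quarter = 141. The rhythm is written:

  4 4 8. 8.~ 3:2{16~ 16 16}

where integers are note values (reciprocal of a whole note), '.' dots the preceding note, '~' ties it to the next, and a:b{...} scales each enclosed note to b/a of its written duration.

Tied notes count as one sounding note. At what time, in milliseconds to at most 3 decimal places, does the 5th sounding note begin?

note 5 onset = 23/6b = 1631.206ms

1. 0.0ms @ 0 + 425.532ms (1)
2. 425.532ms @ 1 + 425.532ms (1)
3. 851.064ms @ 2 + 319.149ms (3/4)
4. 1170.213ms @ 11/4 + 460.993ms (13/12)
5. 1631.206ms @ 23/6 + 70.922ms (1/6)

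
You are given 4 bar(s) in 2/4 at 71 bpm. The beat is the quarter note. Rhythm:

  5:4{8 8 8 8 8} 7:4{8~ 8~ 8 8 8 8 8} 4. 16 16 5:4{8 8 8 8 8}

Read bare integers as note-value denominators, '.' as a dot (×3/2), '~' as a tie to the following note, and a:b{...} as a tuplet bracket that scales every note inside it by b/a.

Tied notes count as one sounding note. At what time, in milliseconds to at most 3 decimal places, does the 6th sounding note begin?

1. 0.0ms @ 0 + 338.028ms (2/5)
2. 338.028ms @ 2/5 + 338.028ms (2/5)
3. 676.056ms @ 4/5 + 338.028ms (2/5)
4. 1014.085ms @ 6/5 + 338.028ms (2/5)
5. 1352.113ms @ 8/5 + 338.028ms (2/5)
6. 1690.141ms @ 2 + 724.346ms (6/7)
7. 2414.487ms @ 20/7 + 241.449ms (2/7)
8. 2655.936ms @ 22/7 + 241.449ms (2/7)
9. 2897.384ms @ 24/7 + 241.449ms (2/7)
10. 3138.833ms @ 26/7 + 241.449ms (2/7)
11. 3380.282ms @ 4 + 1267.606ms (3/2)
12. 4647.887ms @ 11/2 + 211.268ms (1/4)
13. 4859.155ms @ 23/4 + 211.268ms (1/4)
14. 5070.423ms @ 6 + 338.028ms (2/5)
15. 5408.451ms @ 32/5 + 338.028ms (2/5)
16. 5746.479ms @ 34/5 + 338.028ms (2/5)
17. 6084.507ms @ 36/5 + 338.028ms (2/5)
18. 6422.535ms @ 38/5 + 338.028ms (2/5)

note 6 onset = 2b = 1690.141ms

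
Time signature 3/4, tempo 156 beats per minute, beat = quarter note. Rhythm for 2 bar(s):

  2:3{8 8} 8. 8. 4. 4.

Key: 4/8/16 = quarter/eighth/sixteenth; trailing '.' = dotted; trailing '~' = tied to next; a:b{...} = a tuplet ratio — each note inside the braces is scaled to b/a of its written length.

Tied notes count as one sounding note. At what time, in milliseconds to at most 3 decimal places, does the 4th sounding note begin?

1. 0.0ms @ 0 + 288.462ms (3/4)
2. 288.462ms @ 3/4 + 288.462ms (3/4)
3. 576.923ms @ 3/2 + 288.462ms (3/4)
4. 865.385ms @ 9/4 + 288.462ms (3/4)
5. 1153.846ms @ 3 + 576.923ms (3/2)
6. 1730.769ms @ 9/2 + 576.923ms (3/2)

note 4 onset = 9/4b = 865.385ms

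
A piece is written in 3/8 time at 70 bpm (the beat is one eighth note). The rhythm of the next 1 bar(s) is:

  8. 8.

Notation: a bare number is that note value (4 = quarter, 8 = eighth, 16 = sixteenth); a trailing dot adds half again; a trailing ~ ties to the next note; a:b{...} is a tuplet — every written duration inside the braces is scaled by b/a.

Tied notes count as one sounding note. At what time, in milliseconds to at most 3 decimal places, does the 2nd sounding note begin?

1. 0.0ms @ 0 + 1285.714ms (3/2)
2. 1285.714ms @ 3/2 + 1285.714ms (3/2)

note 2 onset = 3/2b = 1285.714ms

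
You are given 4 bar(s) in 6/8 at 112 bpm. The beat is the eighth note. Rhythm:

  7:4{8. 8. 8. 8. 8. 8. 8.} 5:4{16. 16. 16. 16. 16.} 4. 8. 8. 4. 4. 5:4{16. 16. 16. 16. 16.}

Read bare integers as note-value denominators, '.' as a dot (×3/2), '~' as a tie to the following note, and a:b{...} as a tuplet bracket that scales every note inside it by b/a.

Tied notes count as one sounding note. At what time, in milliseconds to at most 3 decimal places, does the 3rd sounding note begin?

note 3 onset = 12/7b = 918.367ms

1. 0.0ms @ 0 + 459.184ms (6/7)
2. 459.184ms @ 6/7 + 459.184ms (6/7)
3. 918.367ms @ 12/7 + 459.184ms (6/7)
4. 1377.551ms @ 18/7 + 459.184ms (6/7)
5. 1836.735ms @ 24/7 + 459.184ms (6/7)
6. 2295.918ms @ 30/7 + 459.184ms (6/7)
7. 2755.102ms @ 36/7 + 459.184ms (6/7)
8. 3214.286ms @ 6 + 321.429ms (3/5)
9. 3535.714ms @ 33/5 + 321.429ms (3/5)
10. 3857.143ms @ 36/5 + 321.429ms (3/5)
11. 4178.571ms @ 39/5 + 321.429ms (3/5)
12. 4500.0ms @ 42/5 + 321.429ms (3/5)
13. 4821.429ms @ 9 + 1607.143ms (3)
14. 6428.571ms @ 12 + 803.571ms (3/2)
15. 7232.143ms @ 27/2 + 803.571ms (3/2)
16. 8035.714ms @ 15 + 1607.143ms (3)
17. 9642.857ms @ 18 + 1607.143ms (3)
18. 11250.0ms @ 21 + 321.429ms (3/5)
19. 11571.429ms @ 108/5 + 321.429ms (3/5)
20. 11892.857ms @ 111/5 + 321.429ms (3/5)
21. 12214.286ms @ 114/5 + 321.429ms (3/5)
22. 12535.714ms @ 117/5 + 321.429ms (3/5)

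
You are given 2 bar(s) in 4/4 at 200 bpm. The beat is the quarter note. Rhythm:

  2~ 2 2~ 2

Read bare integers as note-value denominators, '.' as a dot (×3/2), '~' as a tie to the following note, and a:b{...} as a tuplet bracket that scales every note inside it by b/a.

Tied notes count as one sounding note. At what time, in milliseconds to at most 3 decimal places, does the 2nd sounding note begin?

note 2 onset = 4b = 1200.0ms

1. 0.0ms @ 0 + 1200.0ms (4)
2. 1200.0ms @ 4 + 1200.0ms (4)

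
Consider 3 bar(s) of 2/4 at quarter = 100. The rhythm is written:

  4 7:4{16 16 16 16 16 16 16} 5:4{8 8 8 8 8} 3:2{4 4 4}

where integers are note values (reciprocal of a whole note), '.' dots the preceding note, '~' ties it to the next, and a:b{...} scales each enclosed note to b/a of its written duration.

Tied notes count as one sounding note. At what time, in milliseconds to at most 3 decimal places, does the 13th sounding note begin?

note 13 onset = 18/5b = 2160.0ms

1. 0.0ms @ 0 + 600.0ms (1)
2. 600.0ms @ 1 + 85.714ms (1/7)
3. 685.714ms @ 8/7 + 85.714ms (1/7)
4. 771.429ms @ 9/7 + 85.714ms (1/7)
5. 857.143ms @ 10/7 + 85.714ms (1/7)
6. 942.857ms @ 11/7 + 85.714ms (1/7)
7. 1028.571ms @ 12/7 + 85.714ms (1/7)
8. 1114.286ms @ 13/7 + 85.714ms (1/7)
9. 1200.0ms @ 2 + 240.0ms (2/5)
10. 1440.0ms @ 12/5 + 240.0ms (2/5)
11. 1680.0ms @ 14/5 + 240.0ms (2/5)
12. 1920.0ms @ 16/5 + 240.0ms (2/5)
13. 2160.0ms @ 18/5 + 240.0ms (2/5)
14. 2400.0ms @ 4 + 400.0ms (2/3)
15. 2800.0ms @ 14/3 + 400.0ms (2/3)
16. 3200.0ms @ 16/3 + 400.0ms (2/3)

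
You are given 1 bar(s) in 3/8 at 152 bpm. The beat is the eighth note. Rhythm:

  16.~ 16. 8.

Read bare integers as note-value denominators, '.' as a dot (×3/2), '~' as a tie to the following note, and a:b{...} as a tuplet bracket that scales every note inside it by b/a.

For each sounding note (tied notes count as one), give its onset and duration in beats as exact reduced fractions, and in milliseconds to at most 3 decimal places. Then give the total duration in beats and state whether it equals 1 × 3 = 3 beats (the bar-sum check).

1) 0.0ms=0b +592.105ms=3/2b
2) 592.105ms=3/2b +592.105ms=3/2b
Σ=3b of 3 (152bpm 3/8) — PASS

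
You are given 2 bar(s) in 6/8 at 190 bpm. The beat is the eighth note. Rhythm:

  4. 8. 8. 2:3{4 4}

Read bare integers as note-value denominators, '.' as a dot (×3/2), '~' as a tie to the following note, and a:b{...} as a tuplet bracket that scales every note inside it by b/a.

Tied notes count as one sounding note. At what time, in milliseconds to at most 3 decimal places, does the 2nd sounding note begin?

note 2 onset = 3b = 947.368ms

1. 0.0ms @ 0 + 947.368ms (3)
2. 947.368ms @ 3 + 473.684ms (3/2)
3. 1421.053ms @ 9/2 + 473.684ms (3/2)
4. 1894.737ms @ 6 + 947.368ms (3)
5. 2842.105ms @ 9 + 947.368ms (3)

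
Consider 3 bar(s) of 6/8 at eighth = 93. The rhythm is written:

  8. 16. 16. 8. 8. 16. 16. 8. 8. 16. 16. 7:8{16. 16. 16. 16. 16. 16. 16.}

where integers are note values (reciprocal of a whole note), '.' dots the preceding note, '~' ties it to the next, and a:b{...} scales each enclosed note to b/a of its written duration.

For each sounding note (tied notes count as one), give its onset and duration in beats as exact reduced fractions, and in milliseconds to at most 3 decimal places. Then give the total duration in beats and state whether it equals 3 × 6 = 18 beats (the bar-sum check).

1) 0.0ms=0b +967.742ms=3/2b
2) 967.742ms=3/2b +483.871ms=3/4b
3) 1451.613ms=9/4b +483.871ms=3/4b
4) 1935.484ms=3b +967.742ms=3/2b
5) 2903.226ms=9/2b +967.742ms=3/2b
6) 3870.968ms=6b +483.871ms=3/4b
7) 4354.839ms=27/4b +483.871ms=3/4b
8) 4838.71ms=15/2b +967.742ms=3/2b
9) 5806.452ms=9b +967.742ms=3/2b
10) 6774.194ms=21/2b +483.871ms=3/4b
11) 7258.065ms=45/4b +483.871ms=3/4b
12) 7741.935ms=12b +552.995ms=6/7b
13) 8294.931ms=90/7b +552.995ms=6/7b
14) 8847.926ms=96/7b +552.995ms=6/7b
15) 9400.922ms=102/7b +552.995ms=6/7b
16) 9953.917ms=108/7b +552.995ms=6/7b
17) 10506.912ms=114/7b +552.995ms=6/7b
18) 11059.908ms=120/7b +552.995ms=6/7b
Σ=18b of 18 (93bpm 6/8) — PASS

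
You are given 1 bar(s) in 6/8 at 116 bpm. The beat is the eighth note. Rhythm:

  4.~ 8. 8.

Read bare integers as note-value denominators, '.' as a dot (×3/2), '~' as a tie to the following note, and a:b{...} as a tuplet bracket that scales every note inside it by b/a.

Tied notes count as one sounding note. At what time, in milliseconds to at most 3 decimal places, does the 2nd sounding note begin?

note 2 onset = 9/2b = 2327.586ms

1. 0.0ms @ 0 + 2327.586ms (9/2)
2. 2327.586ms @ 9/2 + 775.862ms (3/2)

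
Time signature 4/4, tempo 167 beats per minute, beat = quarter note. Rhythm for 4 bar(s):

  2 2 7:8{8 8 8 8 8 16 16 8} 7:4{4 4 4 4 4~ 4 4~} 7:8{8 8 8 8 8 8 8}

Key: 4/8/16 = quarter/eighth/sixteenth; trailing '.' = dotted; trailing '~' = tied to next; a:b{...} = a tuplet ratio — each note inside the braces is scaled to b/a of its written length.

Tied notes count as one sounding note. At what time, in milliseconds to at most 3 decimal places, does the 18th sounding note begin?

1. 0.0ms @ 0 + 718.563ms (2)
2. 718.563ms @ 2 + 718.563ms (2)
3. 1437.126ms @ 4 + 205.304ms (4/7)
4. 1642.429ms @ 32/7 + 205.304ms (4/7)
5. 1847.733ms @ 36/7 + 205.304ms (4/7)
6. 2053.037ms @ 40/7 + 205.304ms (4/7)
7. 2258.34ms @ 44/7 + 205.304ms (4/7)
8. 2463.644ms @ 48/7 + 102.652ms (2/7)
9. 2566.296ms @ 50/7 + 102.652ms (2/7)
10. 2668.948ms @ 52/7 + 205.304ms (4/7)
11. 2874.251ms @ 8 + 205.304ms (4/7)
12. 3079.555ms @ 60/7 + 205.304ms (4/7)
13. 3284.859ms @ 64/7 + 205.304ms (4/7)
14. 3490.163ms @ 68/7 + 205.304ms (4/7)
15. 3695.466ms @ 72/7 + 410.607ms (8/7)
16. 4106.074ms @ 80/7 + 410.607ms (8/7)
17. 4516.681ms @ 88/7 + 205.304ms (4/7)
18. 4721.985ms @ 92/7 + 205.304ms (4/7)
19. 4927.288ms @ 96/7 + 205.304ms (4/7)
20. 5132.592ms @ 100/7 + 205.304ms (4/7)
21. 5337.896ms @ 104/7 + 205.304ms (4/7)
22. 5543.199ms @ 108/7 + 205.304ms (4/7)

note 18 onset = 92/7b = 4721.985ms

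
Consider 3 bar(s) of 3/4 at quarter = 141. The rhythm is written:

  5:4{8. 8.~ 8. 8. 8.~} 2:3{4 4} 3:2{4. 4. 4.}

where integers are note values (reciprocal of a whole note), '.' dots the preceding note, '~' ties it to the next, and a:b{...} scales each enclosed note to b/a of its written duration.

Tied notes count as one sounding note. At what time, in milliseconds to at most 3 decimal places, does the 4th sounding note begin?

note 4 onset = 12/5b = 1021.277ms

1. 0.0ms @ 0 + 255.319ms (3/5)
2. 255.319ms @ 3/5 + 510.638ms (6/5)
3. 765.957ms @ 9/5 + 255.319ms (3/5)
4. 1021.277ms @ 12/5 + 893.617ms (21/10)
5. 1914.894ms @ 9/2 + 638.298ms (3/2)
6. 2553.191ms @ 6 + 425.532ms (1)
7. 2978.723ms @ 7 + 425.532ms (1)
8. 3404.255ms @ 8 + 425.532ms (1)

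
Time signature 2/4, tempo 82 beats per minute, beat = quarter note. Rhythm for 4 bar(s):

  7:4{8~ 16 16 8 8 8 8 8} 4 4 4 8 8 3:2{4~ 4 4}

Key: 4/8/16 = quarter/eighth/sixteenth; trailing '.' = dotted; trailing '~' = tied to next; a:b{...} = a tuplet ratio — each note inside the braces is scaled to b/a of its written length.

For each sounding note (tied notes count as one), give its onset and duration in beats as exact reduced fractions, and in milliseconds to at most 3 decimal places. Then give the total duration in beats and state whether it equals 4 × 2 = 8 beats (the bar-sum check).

1) 0.0ms=0b +313.589ms=3/7b
2) 313.589ms=3/7b +104.53ms=1/7b
3) 418.118ms=4/7b +209.059ms=2/7b
4) 627.178ms=6/7b +209.059ms=2/7b
5) 836.237ms=8/7b +209.059ms=2/7b
6) 1045.296ms=10/7b +209.059ms=2/7b
7) 1254.355ms=12/7b +209.059ms=2/7b
8) 1463.415ms=2b +731.707ms=1b
9) 2195.122ms=3b +731.707ms=1b
10) 2926.829ms=4b +731.707ms=1b
11) 3658.537ms=5b +365.854ms=1/2b
12) 4024.39ms=11/2b +365.854ms=1/2b
13) 4390.244ms=6b +975.61ms=4/3b
14) 5365.854ms=22/3b +487.805ms=2/3b
Σ=8b of 8 (82bpm 2/4) — PASS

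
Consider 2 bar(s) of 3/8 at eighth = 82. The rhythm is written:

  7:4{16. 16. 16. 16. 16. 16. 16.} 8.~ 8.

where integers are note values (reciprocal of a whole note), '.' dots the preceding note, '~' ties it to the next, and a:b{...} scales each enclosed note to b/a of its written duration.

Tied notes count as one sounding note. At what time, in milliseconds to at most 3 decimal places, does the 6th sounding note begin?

note 6 onset = 15/7b = 1567.944ms

1. 0.0ms @ 0 + 313.589ms (3/7)
2. 313.589ms @ 3/7 + 313.589ms (3/7)
3. 627.178ms @ 6/7 + 313.589ms (3/7)
4. 940.767ms @ 9/7 + 313.589ms (3/7)
5. 1254.355ms @ 12/7 + 313.589ms (3/7)
6. 1567.944ms @ 15/7 + 313.589ms (3/7)
7. 1881.533ms @ 18/7 + 313.589ms (3/7)
8. 2195.122ms @ 3 + 2195.122ms (3)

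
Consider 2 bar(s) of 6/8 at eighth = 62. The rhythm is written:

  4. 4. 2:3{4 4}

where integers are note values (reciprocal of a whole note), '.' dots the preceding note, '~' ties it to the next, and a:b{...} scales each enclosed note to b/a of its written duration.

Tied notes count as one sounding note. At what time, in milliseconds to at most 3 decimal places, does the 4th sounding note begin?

note 4 onset = 9b = 8709.677ms

1. 0.0ms @ 0 + 2903.226ms (3)
2. 2903.226ms @ 3 + 2903.226ms (3)
3. 5806.452ms @ 6 + 2903.226ms (3)
4. 8709.677ms @ 9 + 2903.226ms (3)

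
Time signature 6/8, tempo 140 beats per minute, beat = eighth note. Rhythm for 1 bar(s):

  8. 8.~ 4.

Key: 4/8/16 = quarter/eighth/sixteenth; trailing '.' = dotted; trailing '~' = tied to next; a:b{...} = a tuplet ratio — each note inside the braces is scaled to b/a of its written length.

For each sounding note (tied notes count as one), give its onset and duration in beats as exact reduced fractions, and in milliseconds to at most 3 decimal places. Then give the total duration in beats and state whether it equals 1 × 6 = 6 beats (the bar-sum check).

1) 0.0ms=0b +642.857ms=3/2b
2) 642.857ms=3/2b +1928.571ms=9/2b
Σ=6b of 6 (140bpm 6/8) — PASS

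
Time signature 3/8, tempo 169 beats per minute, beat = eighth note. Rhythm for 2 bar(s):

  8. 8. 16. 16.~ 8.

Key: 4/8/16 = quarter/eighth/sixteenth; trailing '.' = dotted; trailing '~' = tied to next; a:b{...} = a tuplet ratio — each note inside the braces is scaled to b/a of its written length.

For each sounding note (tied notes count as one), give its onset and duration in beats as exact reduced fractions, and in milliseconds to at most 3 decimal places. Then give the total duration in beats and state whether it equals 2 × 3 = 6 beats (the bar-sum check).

1) 0.0ms=0b +532.544ms=3/2b
2) 532.544ms=3/2b +532.544ms=3/2b
3) 1065.089ms=3b +266.272ms=3/4b
4) 1331.361ms=15/4b +798.817ms=9/4b
Σ=6b of 6 (169bpm 3/8) — PASS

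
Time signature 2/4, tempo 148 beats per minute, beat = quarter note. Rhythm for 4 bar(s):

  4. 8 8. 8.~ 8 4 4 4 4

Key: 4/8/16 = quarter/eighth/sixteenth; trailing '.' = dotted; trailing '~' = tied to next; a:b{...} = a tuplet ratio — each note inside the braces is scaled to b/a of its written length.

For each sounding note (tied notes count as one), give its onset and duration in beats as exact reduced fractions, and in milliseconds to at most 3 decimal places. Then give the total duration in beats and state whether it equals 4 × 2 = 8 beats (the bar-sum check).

1) 0.0ms=0b +608.108ms=3/2b
2) 608.108ms=3/2b +202.703ms=1/2b
3) 810.811ms=2b +304.054ms=3/4b
4) 1114.865ms=11/4b +506.757ms=5/4b
5) 1621.622ms=4b +405.405ms=1b
6) 2027.027ms=5b +405.405ms=1b
7) 2432.432ms=6b +405.405ms=1b
8) 2837.838ms=7b +405.405ms=1b
Σ=8b of 8 (148bpm 2/4) — PASS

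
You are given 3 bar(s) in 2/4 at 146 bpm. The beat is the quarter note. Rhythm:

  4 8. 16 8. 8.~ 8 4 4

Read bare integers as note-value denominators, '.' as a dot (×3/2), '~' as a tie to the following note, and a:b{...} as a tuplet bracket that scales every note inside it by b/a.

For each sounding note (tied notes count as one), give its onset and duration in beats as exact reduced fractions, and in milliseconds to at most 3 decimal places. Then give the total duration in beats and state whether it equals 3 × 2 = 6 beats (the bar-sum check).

1) 0.0ms=0b +410.959ms=1b
2) 410.959ms=1b +308.219ms=3/4b
3) 719.178ms=7/4b +102.74ms=1/4b
4) 821.918ms=2b +308.219ms=3/4b
5) 1130.137ms=11/4b +513.699ms=5/4b
6) 1643.836ms=4b +410.959ms=1b
7) 2054.795ms=5b +410.959ms=1b
Σ=6b of 6 (146bpm 2/4) — PASS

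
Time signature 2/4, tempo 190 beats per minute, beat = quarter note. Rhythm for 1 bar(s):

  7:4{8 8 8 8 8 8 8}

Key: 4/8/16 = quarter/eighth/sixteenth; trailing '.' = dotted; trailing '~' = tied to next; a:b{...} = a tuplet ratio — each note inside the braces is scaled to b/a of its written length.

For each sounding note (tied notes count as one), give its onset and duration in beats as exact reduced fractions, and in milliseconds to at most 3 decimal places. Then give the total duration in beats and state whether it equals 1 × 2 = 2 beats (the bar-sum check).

1) 0.0ms=0b +90.226ms=2/7b
2) 90.226ms=2/7b +90.226ms=2/7b
3) 180.451ms=4/7b +90.226ms=2/7b
4) 270.677ms=6/7b +90.226ms=2/7b
5) 360.902ms=8/7b +90.226ms=2/7b
6) 451.128ms=10/7b +90.226ms=2/7b
7) 541.353ms=12/7b +90.226ms=2/7b
Σ=2b of 2 (190bpm 2/4) — PASS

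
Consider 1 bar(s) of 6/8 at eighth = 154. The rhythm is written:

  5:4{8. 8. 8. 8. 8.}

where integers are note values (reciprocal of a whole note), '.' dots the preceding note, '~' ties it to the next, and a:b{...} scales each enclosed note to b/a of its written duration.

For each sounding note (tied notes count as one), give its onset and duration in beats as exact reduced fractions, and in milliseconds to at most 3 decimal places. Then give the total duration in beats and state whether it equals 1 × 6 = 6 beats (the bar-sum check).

1) 0.0ms=0b +467.532ms=6/5b
2) 467.532ms=6/5b +467.532ms=6/5b
3) 935.065ms=12/5b +467.532ms=6/5b
4) 1402.597ms=18/5b +467.532ms=6/5b
5) 1870.13ms=24/5b +467.532ms=6/5b
Σ=6b of 6 (154bpm 6/8) — PASS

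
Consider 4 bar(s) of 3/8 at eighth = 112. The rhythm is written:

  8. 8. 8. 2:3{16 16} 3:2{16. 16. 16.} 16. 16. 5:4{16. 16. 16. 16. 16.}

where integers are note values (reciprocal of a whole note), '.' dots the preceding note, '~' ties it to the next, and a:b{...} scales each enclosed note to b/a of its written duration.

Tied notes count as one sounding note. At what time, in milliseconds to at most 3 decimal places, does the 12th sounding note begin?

1. 0.0ms @ 0 + 803.571ms (3/2)
2. 803.571ms @ 3/2 + 803.571ms (3/2)
3. 1607.143ms @ 3 + 803.571ms (3/2)
4. 2410.714ms @ 9/2 + 401.786ms (3/4)
5. 2812.5ms @ 21/4 + 401.786ms (3/4)
6. 3214.286ms @ 6 + 267.857ms (1/2)
7. 3482.143ms @ 13/2 + 267.857ms (1/2)
8. 3750.0ms @ 7 + 267.857ms (1/2)
9. 4017.857ms @ 15/2 + 401.786ms (3/4)
10. 4419.643ms @ 33/4 + 401.786ms (3/4)
11. 4821.429ms @ 9 + 321.429ms (3/5)
12. 5142.857ms @ 48/5 + 321.429ms (3/5)
13. 5464.286ms @ 51/5 + 321.429ms (3/5)
14. 5785.714ms @ 54/5 + 321.429ms (3/5)
15. 6107.143ms @ 57/5 + 321.429ms (3/5)

note 12 onset = 48/5b = 5142.857ms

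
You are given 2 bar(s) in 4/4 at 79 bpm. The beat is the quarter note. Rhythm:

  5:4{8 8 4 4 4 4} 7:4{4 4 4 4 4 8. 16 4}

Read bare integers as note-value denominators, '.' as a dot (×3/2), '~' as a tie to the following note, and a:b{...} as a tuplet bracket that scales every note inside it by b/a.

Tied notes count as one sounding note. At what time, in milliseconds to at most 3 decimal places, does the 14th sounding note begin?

note 14 onset = 52/7b = 5641.953ms

1. 0.0ms @ 0 + 303.797ms (2/5)
2. 303.797ms @ 2/5 + 303.797ms (2/5)
3. 607.595ms @ 4/5 + 607.595ms (4/5)
4. 1215.19ms @ 8/5 + 607.595ms (4/5)
5. 1822.785ms @ 12/5 + 607.595ms (4/5)
6. 2430.38ms @ 16/5 + 607.595ms (4/5)
7. 3037.975ms @ 4 + 433.996ms (4/7)
8. 3471.971ms @ 32/7 + 433.996ms (4/7)
9. 3905.967ms @ 36/7 + 433.996ms (4/7)
10. 4339.964ms @ 40/7 + 433.996ms (4/7)
11. 4773.96ms @ 44/7 + 433.996ms (4/7)
12. 5207.957ms @ 48/7 + 325.497ms (3/7)
13. 5533.454ms @ 51/7 + 108.499ms (1/7)
14. 5641.953ms @ 52/7 + 433.996ms (4/7)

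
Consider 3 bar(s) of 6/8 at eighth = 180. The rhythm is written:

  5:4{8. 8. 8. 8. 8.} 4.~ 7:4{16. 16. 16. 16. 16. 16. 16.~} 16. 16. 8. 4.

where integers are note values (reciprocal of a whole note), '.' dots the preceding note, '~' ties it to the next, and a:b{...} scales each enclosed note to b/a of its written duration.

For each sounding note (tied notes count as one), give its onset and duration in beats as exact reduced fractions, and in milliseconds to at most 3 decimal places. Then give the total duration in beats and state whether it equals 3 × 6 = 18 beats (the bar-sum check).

1) 0.0ms=0b +400.0ms=6/5b
2) 400.0ms=6/5b +400.0ms=6/5b
3) 800.0ms=12/5b +400.0ms=6/5b
4) 1200.0ms=18/5b +400.0ms=6/5b
5) 1600.0ms=24/5b +400.0ms=6/5b
6) 2000.0ms=6b +1142.857ms=24/7b
7) 3142.857ms=66/7b +142.857ms=3/7b
8) 3285.714ms=69/7b +142.857ms=3/7b
9) 3428.571ms=72/7b +142.857ms=3/7b
10) 3571.429ms=75/7b +142.857ms=3/7b
11) 3714.286ms=78/7b +142.857ms=3/7b
12) 3857.143ms=81/7b +392.857ms=33/28b
13) 4250.0ms=51/4b +250.0ms=3/4b
14) 4500.0ms=27/2b +500.0ms=3/2b
15) 5000.0ms=15b +1000.0ms=3b
Σ=18b of 18 (180bpm 6/8) — PASS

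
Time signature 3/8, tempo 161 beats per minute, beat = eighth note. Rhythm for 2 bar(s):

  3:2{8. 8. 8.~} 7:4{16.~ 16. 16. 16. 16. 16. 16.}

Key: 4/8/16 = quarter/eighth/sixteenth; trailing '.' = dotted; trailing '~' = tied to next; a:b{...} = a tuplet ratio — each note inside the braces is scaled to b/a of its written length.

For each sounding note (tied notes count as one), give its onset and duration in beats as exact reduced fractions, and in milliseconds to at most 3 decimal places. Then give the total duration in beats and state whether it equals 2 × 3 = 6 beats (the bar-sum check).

1) 0.0ms=0b +372.671ms=1b
2) 372.671ms=1b +372.671ms=1b
3) 745.342ms=2b +692.103ms=13/7b
4) 1437.445ms=27/7b +159.716ms=3/7b
5) 1597.161ms=30/7b +159.716ms=3/7b
6) 1756.877ms=33/7b +159.716ms=3/7b
7) 1916.593ms=36/7b +159.716ms=3/7b
8) 2076.309ms=39/7b +159.716ms=3/7b
Σ=6b of 6 (161bpm 3/8) — PASS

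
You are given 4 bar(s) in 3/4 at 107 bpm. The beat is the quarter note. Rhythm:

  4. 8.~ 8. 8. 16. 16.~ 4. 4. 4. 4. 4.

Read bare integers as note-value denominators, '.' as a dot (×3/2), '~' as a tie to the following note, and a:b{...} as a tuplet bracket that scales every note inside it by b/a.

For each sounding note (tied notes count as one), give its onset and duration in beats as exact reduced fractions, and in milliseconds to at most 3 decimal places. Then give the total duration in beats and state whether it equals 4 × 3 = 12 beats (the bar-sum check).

1) 0.0ms=0b +841.121ms=3/2b
2) 841.121ms=3/2b +841.121ms=3/2b
3) 1682.243ms=3b +420.561ms=3/4b
4) 2102.804ms=15/4b +210.28ms=3/8b
5) 2313.084ms=33/8b +1051.402ms=15/8b
6) 3364.486ms=6b +841.121ms=3/2b
7) 4205.607ms=15/2b +841.121ms=3/2b
8) 5046.729ms=9b +841.121ms=3/2b
9) 5887.85ms=21/2b +841.121ms=3/2b
Σ=12b of 12 (107bpm 3/4) — PASS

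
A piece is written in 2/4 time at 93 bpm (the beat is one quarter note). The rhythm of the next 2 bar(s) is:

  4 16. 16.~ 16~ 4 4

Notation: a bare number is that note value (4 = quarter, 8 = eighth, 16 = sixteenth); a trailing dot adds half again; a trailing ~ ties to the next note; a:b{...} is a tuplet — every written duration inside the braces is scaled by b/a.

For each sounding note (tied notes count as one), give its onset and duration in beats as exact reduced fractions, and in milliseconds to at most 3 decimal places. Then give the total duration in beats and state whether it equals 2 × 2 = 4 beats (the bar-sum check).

1) 0.0ms=0b +645.161ms=1b
2) 645.161ms=1b +241.935ms=3/8b
3) 887.097ms=11/8b +1048.387ms=13/8b
4) 1935.484ms=3b +645.161ms=1b
Σ=4b of 4 (93bpm 2/4) — PASS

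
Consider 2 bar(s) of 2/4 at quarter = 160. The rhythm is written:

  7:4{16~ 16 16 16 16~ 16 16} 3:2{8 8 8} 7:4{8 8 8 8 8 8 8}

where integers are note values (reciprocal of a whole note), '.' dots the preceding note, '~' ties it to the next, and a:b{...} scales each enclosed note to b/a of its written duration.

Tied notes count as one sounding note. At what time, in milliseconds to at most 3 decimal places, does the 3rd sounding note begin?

note 3 onset = 3/7b = 160.714ms

1. 0.0ms @ 0 + 107.143ms (2/7)
2. 107.143ms @ 2/7 + 53.571ms (1/7)
3. 160.714ms @ 3/7 + 53.571ms (1/7)
4. 214.286ms @ 4/7 + 107.143ms (2/7)
5. 321.429ms @ 6/7 + 53.571ms (1/7)
6. 375.0ms @ 1 + 125.0ms (1/3)
7. 500.0ms @ 4/3 + 125.0ms (1/3)
8. 625.0ms @ 5/3 + 125.0ms (1/3)
9. 750.0ms @ 2 + 107.143ms (2/7)
10. 857.143ms @ 16/7 + 107.143ms (2/7)
11. 964.286ms @ 18/7 + 107.143ms (2/7)
12. 1071.429ms @ 20/7 + 107.143ms (2/7)
13. 1178.571ms @ 22/7 + 107.143ms (2/7)
14. 1285.714ms @ 24/7 + 107.143ms (2/7)
15. 1392.857ms @ 26/7 + 107.143ms (2/7)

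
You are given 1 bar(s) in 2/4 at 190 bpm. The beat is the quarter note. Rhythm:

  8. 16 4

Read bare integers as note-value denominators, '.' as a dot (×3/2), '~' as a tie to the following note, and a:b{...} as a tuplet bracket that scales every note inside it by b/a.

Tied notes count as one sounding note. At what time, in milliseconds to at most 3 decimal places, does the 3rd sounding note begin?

1. 0.0ms @ 0 + 236.842ms (3/4)
2. 236.842ms @ 3/4 + 78.947ms (1/4)
3. 315.789ms @ 1 + 315.789ms (1)

note 3 onset = 1b = 315.789ms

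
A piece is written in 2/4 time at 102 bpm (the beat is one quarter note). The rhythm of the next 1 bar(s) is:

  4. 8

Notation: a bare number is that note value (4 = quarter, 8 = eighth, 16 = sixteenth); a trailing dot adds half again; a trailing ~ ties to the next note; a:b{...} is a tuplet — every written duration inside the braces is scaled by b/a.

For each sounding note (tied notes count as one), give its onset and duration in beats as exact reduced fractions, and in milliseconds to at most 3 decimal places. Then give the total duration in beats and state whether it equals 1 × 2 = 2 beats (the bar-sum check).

1) 0.0ms=0b +882.353ms=3/2b
2) 882.353ms=3/2b +294.118ms=1/2b
Σ=2b of 2 (102bpm 2/4) — PASS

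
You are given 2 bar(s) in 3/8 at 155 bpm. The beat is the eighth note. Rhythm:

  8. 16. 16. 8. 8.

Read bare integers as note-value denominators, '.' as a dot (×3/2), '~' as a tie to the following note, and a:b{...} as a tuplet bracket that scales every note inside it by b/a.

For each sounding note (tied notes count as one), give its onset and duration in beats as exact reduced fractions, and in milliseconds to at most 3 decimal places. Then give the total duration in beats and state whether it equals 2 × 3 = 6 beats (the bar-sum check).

1) 0.0ms=0b +580.645ms=3/2b
2) 580.645ms=3/2b +290.323ms=3/4b
3) 870.968ms=9/4b +290.323ms=3/4b
4) 1161.29ms=3b +580.645ms=3/2b
5) 1741.935ms=9/2b +580.645ms=3/2b
Σ=6b of 6 (155bpm 3/8) — PASS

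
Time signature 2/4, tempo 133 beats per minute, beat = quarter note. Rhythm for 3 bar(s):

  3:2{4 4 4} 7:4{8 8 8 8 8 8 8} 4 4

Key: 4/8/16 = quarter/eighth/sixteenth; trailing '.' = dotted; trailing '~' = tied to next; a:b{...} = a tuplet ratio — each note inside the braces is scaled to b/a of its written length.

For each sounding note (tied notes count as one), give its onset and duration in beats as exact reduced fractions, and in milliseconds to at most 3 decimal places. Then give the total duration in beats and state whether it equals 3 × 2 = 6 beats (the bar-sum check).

1) 0.0ms=0b +300.752ms=2/3b
2) 300.752ms=2/3b +300.752ms=2/3b
3) 601.504ms=4/3b +300.752ms=2/3b
4) 902.256ms=2b +128.894ms=2/7b
5) 1031.149ms=16/7b +128.894ms=2/7b
6) 1160.043ms=18/7b +128.894ms=2/7b
7) 1288.937ms=20/7b +128.894ms=2/7b
8) 1417.83ms=22/7b +128.894ms=2/7b
9) 1546.724ms=24/7b +128.894ms=2/7b
10) 1675.618ms=26/7b +128.894ms=2/7b
11) 1804.511ms=4b +451.128ms=1b
12) 2255.639ms=5b +451.128ms=1b
Σ=6b of 6 (133bpm 2/4) — PASS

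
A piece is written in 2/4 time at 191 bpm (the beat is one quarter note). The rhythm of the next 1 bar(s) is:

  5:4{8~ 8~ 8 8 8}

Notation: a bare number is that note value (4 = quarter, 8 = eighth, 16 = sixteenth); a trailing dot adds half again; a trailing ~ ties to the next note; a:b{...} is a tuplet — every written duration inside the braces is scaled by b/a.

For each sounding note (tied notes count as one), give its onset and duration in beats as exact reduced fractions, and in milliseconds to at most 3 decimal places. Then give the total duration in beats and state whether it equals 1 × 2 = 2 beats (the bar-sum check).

1) 0.0ms=0b +376.963ms=6/5b
2) 376.963ms=6/5b +125.654ms=2/5b
3) 502.618ms=8/5b +125.654ms=2/5b
Σ=2b of 2 (191bpm 2/4) — PASS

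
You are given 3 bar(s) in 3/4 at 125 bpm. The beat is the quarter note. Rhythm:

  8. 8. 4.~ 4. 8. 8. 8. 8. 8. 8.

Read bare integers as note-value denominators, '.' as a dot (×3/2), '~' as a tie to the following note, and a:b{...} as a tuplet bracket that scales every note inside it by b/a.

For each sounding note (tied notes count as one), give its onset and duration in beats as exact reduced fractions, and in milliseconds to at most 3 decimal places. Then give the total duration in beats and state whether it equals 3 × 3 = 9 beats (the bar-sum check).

1) 0.0ms=0b +360.0ms=3/4b
2) 360.0ms=3/4b +360.0ms=3/4b
3) 720.0ms=3/2b +1440.0ms=3b
4) 2160.0ms=9/2b +360.0ms=3/4b
5) 2520.0ms=21/4b +360.0ms=3/4b
6) 2880.0ms=6b +360.0ms=3/4b
7) 3240.0ms=27/4b +360.0ms=3/4b
8) 3600.0ms=15/2b +360.0ms=3/4b
9) 3960.0ms=33/4b +360.0ms=3/4b
Σ=9b of 9 (125bpm 3/4) — PASS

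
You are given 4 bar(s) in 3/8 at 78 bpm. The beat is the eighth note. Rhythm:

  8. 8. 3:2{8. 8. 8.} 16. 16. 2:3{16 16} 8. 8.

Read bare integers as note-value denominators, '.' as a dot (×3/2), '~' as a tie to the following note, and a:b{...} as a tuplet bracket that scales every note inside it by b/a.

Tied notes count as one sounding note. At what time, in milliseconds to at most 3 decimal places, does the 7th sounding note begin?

1. 0.0ms @ 0 + 1153.846ms (3/2)
2. 1153.846ms @ 3/2 + 1153.846ms (3/2)
3. 2307.692ms @ 3 + 769.231ms (1)
4. 3076.923ms @ 4 + 769.231ms (1)
5. 3846.154ms @ 5 + 769.231ms (1)
6. 4615.385ms @ 6 + 576.923ms (3/4)
7. 5192.308ms @ 27/4 + 576.923ms (3/4)
8. 5769.231ms @ 15/2 + 576.923ms (3/4)
9. 6346.154ms @ 33/4 + 576.923ms (3/4)
10. 6923.077ms @ 9 + 1153.846ms (3/2)
11. 8076.923ms @ 21/2 + 1153.846ms (3/2)

note 7 onset = 27/4b = 5192.308ms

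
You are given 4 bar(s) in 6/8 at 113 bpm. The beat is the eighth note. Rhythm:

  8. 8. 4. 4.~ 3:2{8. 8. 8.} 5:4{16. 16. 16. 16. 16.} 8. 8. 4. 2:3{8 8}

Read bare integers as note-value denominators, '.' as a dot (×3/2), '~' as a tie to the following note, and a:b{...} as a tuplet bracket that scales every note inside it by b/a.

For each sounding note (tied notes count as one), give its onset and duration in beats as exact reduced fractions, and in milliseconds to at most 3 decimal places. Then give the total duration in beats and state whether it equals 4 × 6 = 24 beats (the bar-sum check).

1) 0.0ms=0b +796.46ms=3/2b
2) 796.46ms=3/2b +796.46ms=3/2b
3) 1592.92ms=3b +1592.92ms=3b
4) 3185.841ms=6b +2123.894ms=4b
5) 5309.735ms=10b +530.973ms=1b
6) 5840.708ms=11b +530.973ms=1b
7) 6371.681ms=12b +318.584ms=3/5b
8) 6690.265ms=63/5b +318.584ms=3/5b
9) 7008.85ms=66/5b +318.584ms=3/5b
10) 7327.434ms=69/5b +318.584ms=3/5b
11) 7646.018ms=72/5b +318.584ms=3/5b
12) 7964.602ms=15b +796.46ms=3/2b
13) 8761.062ms=33/2b +796.46ms=3/2b
14) 9557.522ms=18b +1592.92ms=3b
15) 11150.442ms=21b +796.46ms=3/2b
16) 11946.903ms=45/2b +796.46ms=3/2b
Σ=24b of 24 (113bpm 6/8) — PASS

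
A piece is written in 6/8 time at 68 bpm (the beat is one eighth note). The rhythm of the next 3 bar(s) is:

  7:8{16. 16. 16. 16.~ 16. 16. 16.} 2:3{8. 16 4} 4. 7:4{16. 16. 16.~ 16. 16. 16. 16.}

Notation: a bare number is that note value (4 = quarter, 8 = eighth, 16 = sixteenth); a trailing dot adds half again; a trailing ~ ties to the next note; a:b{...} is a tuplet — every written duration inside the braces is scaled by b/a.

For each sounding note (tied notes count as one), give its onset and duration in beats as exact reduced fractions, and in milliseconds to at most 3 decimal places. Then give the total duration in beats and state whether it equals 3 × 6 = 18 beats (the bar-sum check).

1) 0.0ms=0b +756.303ms=6/7b
2) 756.303ms=6/7b +756.303ms=6/7b
3) 1512.605ms=12/7b +756.303ms=6/7b
4) 2268.908ms=18/7b +1512.605ms=12/7b
5) 3781.513ms=30/7b +756.303ms=6/7b
6) 4537.815ms=36/7b +756.303ms=6/7b
7) 5294.118ms=6b +1985.294ms=9/4b
8) 7279.412ms=33/4b +661.765ms=3/4b
9) 7941.176ms=9b +2647.059ms=3b
10) 10588.235ms=12b +2647.059ms=3b
11) 13235.294ms=15b +378.151ms=3/7b
12) 13613.445ms=108/7b +378.151ms=3/7b
13) 13991.597ms=111/7b +756.303ms=6/7b
14) 14747.899ms=117/7b +378.151ms=3/7b
15) 15126.05ms=120/7b +378.151ms=3/7b
16) 15504.202ms=123/7b +378.151ms=3/7b
Σ=18b of 18 (68bpm 6/8) — PASS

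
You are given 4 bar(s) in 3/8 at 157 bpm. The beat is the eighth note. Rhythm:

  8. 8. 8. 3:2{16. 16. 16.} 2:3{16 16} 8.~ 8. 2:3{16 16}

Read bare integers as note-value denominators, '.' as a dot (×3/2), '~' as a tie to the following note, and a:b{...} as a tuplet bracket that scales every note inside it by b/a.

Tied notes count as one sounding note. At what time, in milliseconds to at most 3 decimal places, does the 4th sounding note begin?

note 4 onset = 9/2b = 1719.745ms

1. 0.0ms @ 0 + 573.248ms (3/2)
2. 573.248ms @ 3/2 + 573.248ms (3/2)
3. 1146.497ms @ 3 + 573.248ms (3/2)
4. 1719.745ms @ 9/2 + 191.083ms (1/2)
5. 1910.828ms @ 5 + 191.083ms (1/2)
6. 2101.911ms @ 11/2 + 191.083ms (1/2)
7. 2292.994ms @ 6 + 286.624ms (3/4)
8. 2579.618ms @ 27/4 + 286.624ms (3/4)
9. 2866.242ms @ 15/2 + 1146.497ms (3)
10. 4012.739ms @ 21/2 + 286.624ms (3/4)
11. 4299.363ms @ 45/4 + 286.624ms (3/4)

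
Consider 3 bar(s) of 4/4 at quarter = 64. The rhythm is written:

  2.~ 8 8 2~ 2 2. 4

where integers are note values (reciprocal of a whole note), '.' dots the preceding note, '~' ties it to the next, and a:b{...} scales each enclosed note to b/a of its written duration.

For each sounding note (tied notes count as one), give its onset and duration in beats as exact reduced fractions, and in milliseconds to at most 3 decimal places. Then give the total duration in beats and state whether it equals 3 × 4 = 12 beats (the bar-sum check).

1) 0.0ms=0b +3281.25ms=7/2b
2) 3281.25ms=7/2b +468.75ms=1/2b
3) 3750.0ms=4b +3750.0ms=4b
4) 7500.0ms=8b +2812.5ms=3b
5) 10312.5ms=11b +937.5ms=1b
Σ=12b of 12 (64bpm 4/4) — PASS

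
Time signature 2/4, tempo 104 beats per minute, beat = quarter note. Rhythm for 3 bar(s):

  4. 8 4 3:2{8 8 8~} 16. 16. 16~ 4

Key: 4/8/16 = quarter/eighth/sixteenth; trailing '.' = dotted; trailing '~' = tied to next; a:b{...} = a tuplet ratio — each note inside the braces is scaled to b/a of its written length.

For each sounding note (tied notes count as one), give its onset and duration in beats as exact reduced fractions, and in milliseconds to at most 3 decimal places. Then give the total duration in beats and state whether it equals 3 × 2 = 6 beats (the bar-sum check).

1) 0.0ms=0b +865.385ms=3/2b
2) 865.385ms=3/2b +288.462ms=1/2b
3) 1153.846ms=2b +576.923ms=1b
4) 1730.769ms=3b +192.308ms=1/3b
5) 1923.077ms=10/3b +192.308ms=1/3b
6) 2115.385ms=11/3b +408.654ms=17/24b
7) 2524.038ms=35/8b +216.346ms=3/8b
8) 2740.385ms=19/4b +721.154ms=5/4b
Σ=6b of 6 (104bpm 2/4) — PASS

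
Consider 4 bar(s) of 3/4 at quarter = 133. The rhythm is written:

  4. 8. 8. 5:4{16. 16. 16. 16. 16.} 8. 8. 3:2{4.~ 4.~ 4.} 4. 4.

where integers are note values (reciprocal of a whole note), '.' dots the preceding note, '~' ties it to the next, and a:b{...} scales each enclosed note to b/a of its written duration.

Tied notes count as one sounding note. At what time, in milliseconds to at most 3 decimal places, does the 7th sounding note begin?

note 7 onset = 39/10b = 1759.398ms

1. 0.0ms @ 0 + 676.692ms (3/2)
2. 676.692ms @ 3/2 + 338.346ms (3/4)
3. 1015.038ms @ 9/4 + 338.346ms (3/4)
4. 1353.383ms @ 3 + 135.338ms (3/10)
5. 1488.722ms @ 33/10 + 135.338ms (3/10)
6. 1624.06ms @ 18/5 + 135.338ms (3/10)
7. 1759.398ms @ 39/10 + 135.338ms (3/10)
8. 1894.737ms @ 21/5 + 135.338ms (3/10)
9. 2030.075ms @ 9/2 + 338.346ms (3/4)
10. 2368.421ms @ 21/4 + 338.346ms (3/4)
11. 2706.767ms @ 6 + 1353.383ms (3)
12. 4060.15ms @ 9 + 676.692ms (3/2)
13. 4736.842ms @ 21/2 + 676.692ms (3/2)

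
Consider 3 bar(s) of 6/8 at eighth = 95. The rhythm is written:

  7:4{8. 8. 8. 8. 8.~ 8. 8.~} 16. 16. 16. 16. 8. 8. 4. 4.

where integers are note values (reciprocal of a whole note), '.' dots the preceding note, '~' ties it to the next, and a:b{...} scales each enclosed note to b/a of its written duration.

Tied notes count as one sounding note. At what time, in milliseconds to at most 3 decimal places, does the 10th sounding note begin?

1. 0.0ms @ 0 + 541.353ms (6/7)
2. 541.353ms @ 6/7 + 541.353ms (6/7)
3. 1082.707ms @ 12/7 + 541.353ms (6/7)
4. 1624.06ms @ 18/7 + 541.353ms (6/7)
5. 2165.414ms @ 24/7 + 1082.707ms (12/7)
6. 3248.12ms @ 36/7 + 1015.038ms (45/28)
7. 4263.158ms @ 27/4 + 473.684ms (3/4)
8. 4736.842ms @ 15/2 + 473.684ms (3/4)
9. 5210.526ms @ 33/4 + 473.684ms (3/4)
10. 5684.211ms @ 9 + 947.368ms (3/2)
11. 6631.579ms @ 21/2 + 947.368ms (3/2)
12. 7578.947ms @ 12 + 1894.737ms (3)
13. 9473.684ms @ 15 + 1894.737ms (3)

note 10 onset = 9b = 5684.211ms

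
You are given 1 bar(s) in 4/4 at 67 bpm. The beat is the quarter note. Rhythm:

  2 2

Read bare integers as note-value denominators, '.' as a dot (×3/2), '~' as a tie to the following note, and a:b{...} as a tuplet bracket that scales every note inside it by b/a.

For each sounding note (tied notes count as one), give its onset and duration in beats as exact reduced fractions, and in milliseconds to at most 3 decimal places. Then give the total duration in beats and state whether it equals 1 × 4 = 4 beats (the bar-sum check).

1) 0.0ms=0b +1791.045ms=2b
2) 1791.045ms=2b +1791.045ms=2b
Σ=4b of 4 (67bpm 4/4) — PASS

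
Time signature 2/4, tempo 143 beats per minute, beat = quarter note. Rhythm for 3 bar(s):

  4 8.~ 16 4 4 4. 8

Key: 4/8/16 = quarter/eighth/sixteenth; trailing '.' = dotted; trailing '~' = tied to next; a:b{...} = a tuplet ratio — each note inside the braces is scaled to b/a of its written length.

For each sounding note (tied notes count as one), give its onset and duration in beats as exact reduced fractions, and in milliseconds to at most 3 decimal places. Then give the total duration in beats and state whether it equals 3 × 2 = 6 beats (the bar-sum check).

1) 0.0ms=0b +419.58ms=1b
2) 419.58ms=1b +419.58ms=1b
3) 839.161ms=2b +419.58ms=1b
4) 1258.741ms=3b +419.58ms=1b
5) 1678.322ms=4b +629.371ms=3/2b
6) 2307.692ms=11/2b +209.79ms=1/2b
Σ=6b of 6 (143bpm 2/4) — PASS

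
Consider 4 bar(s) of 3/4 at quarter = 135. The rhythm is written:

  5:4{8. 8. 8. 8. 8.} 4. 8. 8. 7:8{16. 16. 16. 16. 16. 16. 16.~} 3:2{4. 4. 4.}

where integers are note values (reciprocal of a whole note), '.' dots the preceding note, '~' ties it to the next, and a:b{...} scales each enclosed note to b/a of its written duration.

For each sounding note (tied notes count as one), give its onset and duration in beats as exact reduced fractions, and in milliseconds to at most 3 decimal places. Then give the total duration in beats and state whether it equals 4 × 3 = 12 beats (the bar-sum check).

1) 0.0ms=0b +266.667ms=3/5b
2) 266.667ms=3/5b +266.667ms=3/5b
3) 533.333ms=6/5b +266.667ms=3/5b
4) 800.0ms=9/5b +266.667ms=3/5b
5) 1066.667ms=12/5b +266.667ms=3/5b
6) 1333.333ms=3b +666.667ms=3/2b
7) 2000.0ms=9/2b +333.333ms=3/4b
8) 2333.333ms=21/4b +333.333ms=3/4b
9) 2666.667ms=6b +190.476ms=3/7b
10) 2857.143ms=45/7b +190.476ms=3/7b
11) 3047.619ms=48/7b +190.476ms=3/7b
12) 3238.095ms=51/7b +190.476ms=3/7b
13) 3428.571ms=54/7b +190.476ms=3/7b
14) 3619.048ms=57/7b +190.476ms=3/7b
15) 3809.524ms=60/7b +634.921ms=10/7b
16) 4444.444ms=10b +444.444ms=1b
17) 4888.889ms=11b +444.444ms=1b
Σ=12b of 12 (135bpm 3/4) — PASS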